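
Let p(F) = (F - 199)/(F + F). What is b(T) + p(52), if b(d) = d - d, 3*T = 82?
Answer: -147/104 ≈ -1.4135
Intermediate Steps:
T = 82/3 (T = (⅓)*82 = 82/3 ≈ 27.333)
p(F) = (-199 + F)/(2*F) (p(F) = (-199 + F)/((2*F)) = (-199 + F)*(1/(2*F)) = (-199 + F)/(2*F))
b(d) = 0
b(T) + p(52) = 0 + (½)*(-199 + 52)/52 = 0 + (½)*(1/52)*(-147) = 0 - 147/104 = -147/104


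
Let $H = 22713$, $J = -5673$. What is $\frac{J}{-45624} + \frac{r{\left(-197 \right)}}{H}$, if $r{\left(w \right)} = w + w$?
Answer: $\frac{36958331}{345419304} \approx 0.107$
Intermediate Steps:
$r{\left(w \right)} = 2 w$
$\frac{J}{-45624} + \frac{r{\left(-197 \right)}}{H} = - \frac{5673}{-45624} + \frac{2 \left(-197\right)}{22713} = \left(-5673\right) \left(- \frac{1}{45624}\right) - \frac{394}{22713} = \frac{1891}{15208} - \frac{394}{22713} = \frac{36958331}{345419304}$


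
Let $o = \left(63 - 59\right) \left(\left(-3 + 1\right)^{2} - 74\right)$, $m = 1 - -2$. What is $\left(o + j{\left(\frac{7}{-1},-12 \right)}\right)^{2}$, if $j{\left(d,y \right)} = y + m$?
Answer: $83521$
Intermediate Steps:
$m = 3$ ($m = 1 + 2 = 3$)
$j{\left(d,y \right)} = 3 + y$ ($j{\left(d,y \right)} = y + 3 = 3 + y$)
$o = -280$ ($o = 4 \left(\left(-2\right)^{2} - 74\right) = 4 \left(4 - 74\right) = 4 \left(-70\right) = -280$)
$\left(o + j{\left(\frac{7}{-1},-12 \right)}\right)^{2} = \left(-280 + \left(3 - 12\right)\right)^{2} = \left(-280 - 9\right)^{2} = \left(-289\right)^{2} = 83521$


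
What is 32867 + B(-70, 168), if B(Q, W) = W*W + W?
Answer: 61259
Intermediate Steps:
B(Q, W) = W + W**2 (B(Q, W) = W**2 + W = W + W**2)
32867 + B(-70, 168) = 32867 + 168*(1 + 168) = 32867 + 168*169 = 32867 + 28392 = 61259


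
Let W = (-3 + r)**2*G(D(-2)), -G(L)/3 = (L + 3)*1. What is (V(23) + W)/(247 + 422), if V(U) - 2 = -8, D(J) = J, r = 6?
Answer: -11/223 ≈ -0.049327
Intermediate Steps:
V(U) = -6 (V(U) = 2 - 8 = -6)
G(L) = -9 - 3*L (G(L) = -3*(L + 3) = -3*(3 + L) = -9 - 3*L)
W = -27 (W = (-3 + 6)**2*(-9 - 3*(-2)) = 3**2*(-9 + 6) = 9*(-3) = -27)
(V(23) + W)/(247 + 422) = (-6 - 27)/(247 + 422) = -33/669 = -33*1/669 = -11/223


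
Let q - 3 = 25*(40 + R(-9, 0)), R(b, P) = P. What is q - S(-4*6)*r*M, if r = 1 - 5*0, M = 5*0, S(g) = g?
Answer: 1003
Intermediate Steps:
M = 0
r = 1 (r = 1 + 0 = 1)
q = 1003 (q = 3 + 25*(40 + 0) = 3 + 25*40 = 3 + 1000 = 1003)
q - S(-4*6)*r*M = 1003 - -4*6*1*0 = 1003 - (-24*1)*0 = 1003 - (-24)*0 = 1003 - 1*0 = 1003 + 0 = 1003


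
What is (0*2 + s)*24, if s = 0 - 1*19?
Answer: -456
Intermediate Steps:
s = -19 (s = 0 - 19 = -19)
(0*2 + s)*24 = (0*2 - 19)*24 = (0 - 19)*24 = -19*24 = -456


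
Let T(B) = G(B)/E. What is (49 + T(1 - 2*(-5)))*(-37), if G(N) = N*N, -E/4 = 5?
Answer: -31783/20 ≈ -1589.2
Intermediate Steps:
E = -20 (E = -4*5 = -20)
G(N) = N²
T(B) = -B²/20 (T(B) = B²/(-20) = B²*(-1/20) = -B²/20)
(49 + T(1 - 2*(-5)))*(-37) = (49 - (1 - 2*(-5))²/20)*(-37) = (49 - (1 + 10)²/20)*(-37) = (49 - 1/20*11²)*(-37) = (49 - 1/20*121)*(-37) = (49 - 121/20)*(-37) = (859/20)*(-37) = -31783/20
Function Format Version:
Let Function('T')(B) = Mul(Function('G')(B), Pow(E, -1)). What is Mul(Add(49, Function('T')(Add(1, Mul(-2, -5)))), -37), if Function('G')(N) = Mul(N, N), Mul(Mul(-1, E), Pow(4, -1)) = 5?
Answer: Rational(-31783, 20) ≈ -1589.2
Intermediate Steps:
E = -20 (E = Mul(-4, 5) = -20)
Function('G')(N) = Pow(N, 2)
Function('T')(B) = Mul(Rational(-1, 20), Pow(B, 2)) (Function('T')(B) = Mul(Pow(B, 2), Pow(-20, -1)) = Mul(Pow(B, 2), Rational(-1, 20)) = Mul(Rational(-1, 20), Pow(B, 2)))
Mul(Add(49, Function('T')(Add(1, Mul(-2, -5)))), -37) = Mul(Add(49, Mul(Rational(-1, 20), Pow(Add(1, Mul(-2, -5)), 2))), -37) = Mul(Add(49, Mul(Rational(-1, 20), Pow(Add(1, 10), 2))), -37) = Mul(Add(49, Mul(Rational(-1, 20), Pow(11, 2))), -37) = Mul(Add(49, Mul(Rational(-1, 20), 121)), -37) = Mul(Add(49, Rational(-121, 20)), -37) = Mul(Rational(859, 20), -37) = Rational(-31783, 20)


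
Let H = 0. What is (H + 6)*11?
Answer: 66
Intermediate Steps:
(H + 6)*11 = (0 + 6)*11 = 6*11 = 66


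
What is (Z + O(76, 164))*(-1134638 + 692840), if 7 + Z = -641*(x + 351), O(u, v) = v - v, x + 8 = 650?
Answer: 281213262960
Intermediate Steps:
x = 642 (x = -8 + 650 = 642)
O(u, v) = 0
Z = -636520 (Z = -7 - 641*(642 + 351) = -7 - 641*993 = -7 - 636513 = -636520)
(Z + O(76, 164))*(-1134638 + 692840) = (-636520 + 0)*(-1134638 + 692840) = -636520*(-441798) = 281213262960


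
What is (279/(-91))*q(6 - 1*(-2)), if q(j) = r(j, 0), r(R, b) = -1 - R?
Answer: 2511/91 ≈ 27.593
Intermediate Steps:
q(j) = -1 - j
(279/(-91))*q(6 - 1*(-2)) = (279/(-91))*(-1 - (6 - 1*(-2))) = (279*(-1/91))*(-1 - (6 + 2)) = -279*(-1 - 1*8)/91 = -279*(-1 - 8)/91 = -279/91*(-9) = 2511/91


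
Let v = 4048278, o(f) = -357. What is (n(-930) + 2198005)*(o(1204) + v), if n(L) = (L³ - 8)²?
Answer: 2618965202481534607416549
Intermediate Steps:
n(L) = (-8 + L³)²
(n(-930) + 2198005)*(o(1204) + v) = ((-8 + (-930)³)² + 2198005)*(-357 + 4048278) = ((-8 - 804357000)² + 2198005)*4047921 = ((-804357008)² + 2198005)*4047921 = (646990196318712064 + 2198005)*4047921 = 646990196320910069*4047921 = 2618965202481534607416549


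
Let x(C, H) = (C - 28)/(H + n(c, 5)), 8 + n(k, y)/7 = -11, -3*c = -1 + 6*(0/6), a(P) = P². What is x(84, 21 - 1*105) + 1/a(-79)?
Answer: -49897/193471 ≈ -0.25790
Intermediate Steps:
c = ⅓ (c = -(-1 + 6*(0/6))/3 = -(-1 + 6*(0*(⅙)))/3 = -(-1 + 6*0)/3 = -(-1 + 0)/3 = -⅓*(-1) = ⅓ ≈ 0.33333)
n(k, y) = -133 (n(k, y) = -56 + 7*(-11) = -56 - 77 = -133)
x(C, H) = (-28 + C)/(-133 + H) (x(C, H) = (C - 28)/(H - 133) = (-28 + C)/(-133 + H))
x(84, 21 - 1*105) + 1/a(-79) = (-28 + 84)/(-133 + (21 - 1*105)) + 1/((-79)²) = 56/(-133 + (21 - 105)) + 1/6241 = 56/(-133 - 84) + 1/6241 = 56/(-217) + 1/6241 = -1/217*56 + 1/6241 = -8/31 + 1/6241 = -49897/193471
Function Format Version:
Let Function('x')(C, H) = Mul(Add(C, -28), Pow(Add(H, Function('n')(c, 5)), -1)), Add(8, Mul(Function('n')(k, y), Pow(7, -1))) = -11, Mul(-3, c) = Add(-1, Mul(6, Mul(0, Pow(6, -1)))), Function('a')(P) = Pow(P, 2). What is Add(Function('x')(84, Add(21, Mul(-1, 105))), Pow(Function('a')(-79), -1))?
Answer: Rational(-49897, 193471) ≈ -0.25790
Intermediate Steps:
c = Rational(1, 3) (c = Mul(Rational(-1, 3), Add(-1, Mul(6, Mul(0, Pow(6, -1))))) = Mul(Rational(-1, 3), Add(-1, Mul(6, Mul(0, Rational(1, 6))))) = Mul(Rational(-1, 3), Add(-1, Mul(6, 0))) = Mul(Rational(-1, 3), Add(-1, 0)) = Mul(Rational(-1, 3), -1) = Rational(1, 3) ≈ 0.33333)
Function('n')(k, y) = -133 (Function('n')(k, y) = Add(-56, Mul(7, -11)) = Add(-56, -77) = -133)
Function('x')(C, H) = Mul(Pow(Add(-133, H), -1), Add(-28, C)) (Function('x')(C, H) = Mul(Add(C, -28), Pow(Add(H, -133), -1)) = Mul(Add(-28, C), Pow(Add(-133, H), -1)) = Mul(Pow(Add(-133, H), -1), Add(-28, C)))
Add(Function('x')(84, Add(21, Mul(-1, 105))), Pow(Function('a')(-79), -1)) = Add(Mul(Pow(Add(-133, Add(21, Mul(-1, 105))), -1), Add(-28, 84)), Pow(Pow(-79, 2), -1)) = Add(Mul(Pow(Add(-133, Add(21, -105)), -1), 56), Pow(6241, -1)) = Add(Mul(Pow(Add(-133, -84), -1), 56), Rational(1, 6241)) = Add(Mul(Pow(-217, -1), 56), Rational(1, 6241)) = Add(Mul(Rational(-1, 217), 56), Rational(1, 6241)) = Add(Rational(-8, 31), Rational(1, 6241)) = Rational(-49897, 193471)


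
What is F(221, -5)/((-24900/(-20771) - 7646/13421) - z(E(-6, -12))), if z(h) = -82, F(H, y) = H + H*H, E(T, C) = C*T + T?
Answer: 2279482591607/3839051716 ≈ 593.76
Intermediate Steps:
E(T, C) = T + C*T
F(H, y) = H + H²
F(221, -5)/((-24900/(-20771) - 7646/13421) - z(E(-6, -12))) = (221*(1 + 221))/((-24900/(-20771) - 7646/13421) - 1*(-82)) = (221*222)/((-24900*(-1/20771) - 7646*1/13421) + 82) = 49062/((24900/20771 - 7646/13421) + 82) = 49062/(175367834/278767591 + 82) = 49062/(23034310296/278767591) = 49062*(278767591/23034310296) = 2279482591607/3839051716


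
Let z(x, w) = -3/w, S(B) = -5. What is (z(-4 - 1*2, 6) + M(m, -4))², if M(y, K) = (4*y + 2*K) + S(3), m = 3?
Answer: 9/4 ≈ 2.2500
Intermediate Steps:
M(y, K) = -5 + 2*K + 4*y (M(y, K) = (4*y + 2*K) - 5 = (2*K + 4*y) - 5 = -5 + 2*K + 4*y)
(z(-4 - 1*2, 6) + M(m, -4))² = (-3/6 + (-5 + 2*(-4) + 4*3))² = (-3*⅙ + (-5 - 8 + 12))² = (-½ - 1)² = (-3/2)² = 9/4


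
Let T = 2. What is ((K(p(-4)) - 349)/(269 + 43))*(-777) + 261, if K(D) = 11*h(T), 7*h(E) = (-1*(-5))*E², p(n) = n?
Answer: 8415/8 ≈ 1051.9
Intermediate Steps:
h(E) = 5*E²/7 (h(E) = ((-1*(-5))*E²)/7 = (5*E²)/7 = 5*E²/7)
K(D) = 220/7 (K(D) = 11*((5/7)*2²) = 11*((5/7)*4) = 11*(20/7) = 220/7)
((K(p(-4)) - 349)/(269 + 43))*(-777) + 261 = ((220/7 - 349)/(269 + 43))*(-777) + 261 = -2223/7/312*(-777) + 261 = -2223/7*1/312*(-777) + 261 = -57/56*(-777) + 261 = 6327/8 + 261 = 8415/8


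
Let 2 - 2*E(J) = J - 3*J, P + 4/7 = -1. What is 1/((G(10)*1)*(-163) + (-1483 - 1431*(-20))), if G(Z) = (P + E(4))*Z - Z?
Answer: 7/162249 ≈ 4.3144e-5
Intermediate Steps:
P = -11/7 (P = -4/7 - 1 = -11/7 ≈ -1.5714)
E(J) = 1 + J (E(J) = 1 - (J - 3*J)/2 = 1 - (-1)*J = 1 + J)
G(Z) = 17*Z/7 (G(Z) = (-11/7 + (1 + 4))*Z - Z = (-11/7 + 5)*Z - Z = 24*Z/7 - Z = 17*Z/7)
1/((G(10)*1)*(-163) + (-1483 - 1431*(-20))) = 1/((((17/7)*10)*1)*(-163) + (-1483 - 1431*(-20))) = 1/(((170/7)*1)*(-163) + (-1483 + 28620)) = 1/((170/7)*(-163) + 27137) = 1/(-27710/7 + 27137) = 1/(162249/7) = 7/162249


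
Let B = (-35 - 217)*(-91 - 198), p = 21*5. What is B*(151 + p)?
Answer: 18643968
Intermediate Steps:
p = 105
B = 72828 (B = -252*(-289) = 72828)
B*(151 + p) = 72828*(151 + 105) = 72828*256 = 18643968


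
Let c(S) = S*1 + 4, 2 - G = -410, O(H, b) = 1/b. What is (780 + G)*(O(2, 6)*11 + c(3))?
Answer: 31588/3 ≈ 10529.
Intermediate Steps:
G = 412 (G = 2 - 1*(-410) = 2 + 410 = 412)
c(S) = 4 + S (c(S) = S + 4 = 4 + S)
(780 + G)*(O(2, 6)*11 + c(3)) = (780 + 412)*(11/6 + (4 + 3)) = 1192*((⅙)*11 + 7) = 1192*(11/6 + 7) = 1192*(53/6) = 31588/3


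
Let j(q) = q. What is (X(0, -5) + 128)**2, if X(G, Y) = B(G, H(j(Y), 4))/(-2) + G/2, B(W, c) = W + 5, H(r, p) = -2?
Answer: 63001/4 ≈ 15750.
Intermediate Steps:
B(W, c) = 5 + W
X(G, Y) = -5/2 (X(G, Y) = (5 + G)/(-2) + G/2 = (5 + G)*(-1/2) + G*(1/2) = (-5/2 - G/2) + G/2 = -5/2)
(X(0, -5) + 128)**2 = (-5/2 + 128)**2 = (251/2)**2 = 63001/4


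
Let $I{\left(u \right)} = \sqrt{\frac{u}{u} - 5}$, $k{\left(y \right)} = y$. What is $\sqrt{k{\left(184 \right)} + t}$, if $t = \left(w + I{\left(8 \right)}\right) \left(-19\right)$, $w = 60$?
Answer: $\sqrt{-956 - 38 i} \approx 0.61438 - 30.925 i$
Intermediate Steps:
$I{\left(u \right)} = 2 i$ ($I{\left(u \right)} = \sqrt{1 - 5} = \sqrt{-4} = 2 i$)
$t = -1140 - 38 i$ ($t = \left(60 + 2 i\right) \left(-19\right) = -1140 - 38 i \approx -1140.0 - 38.0 i$)
$\sqrt{k{\left(184 \right)} + t} = \sqrt{184 - \left(1140 + 38 i\right)} = \sqrt{-956 - 38 i}$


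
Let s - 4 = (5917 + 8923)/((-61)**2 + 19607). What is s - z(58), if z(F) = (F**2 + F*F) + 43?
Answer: -19730717/2916 ≈ -6766.4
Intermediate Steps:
z(F) = 43 + 2*F**2 (z(F) = (F**2 + F**2) + 43 = 2*F**2 + 43 = 43 + 2*F**2)
s = 13519/2916 (s = 4 + (5917 + 8923)/((-61)**2 + 19607) = 4 + 14840/(3721 + 19607) = 4 + 14840/23328 = 4 + 14840*(1/23328) = 4 + 1855/2916 = 13519/2916 ≈ 4.6361)
s - z(58) = 13519/2916 - (43 + 2*58**2) = 13519/2916 - (43 + 2*3364) = 13519/2916 - (43 + 6728) = 13519/2916 - 1*6771 = 13519/2916 - 6771 = -19730717/2916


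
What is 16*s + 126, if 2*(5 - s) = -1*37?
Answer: 502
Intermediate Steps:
s = 47/2 (s = 5 - (-1)*37/2 = 5 - ½*(-37) = 5 + 37/2 = 47/2 ≈ 23.500)
16*s + 126 = 16*(47/2) + 126 = 376 + 126 = 502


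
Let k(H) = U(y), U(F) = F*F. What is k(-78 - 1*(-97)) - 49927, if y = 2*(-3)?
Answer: -49891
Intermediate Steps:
y = -6
U(F) = F²
k(H) = 36 (k(H) = (-6)² = 36)
k(-78 - 1*(-97)) - 49927 = 36 - 49927 = -49891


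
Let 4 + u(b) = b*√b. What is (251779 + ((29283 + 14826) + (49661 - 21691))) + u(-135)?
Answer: 323854 - 405*I*√15 ≈ 3.2385e+5 - 1568.6*I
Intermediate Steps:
u(b) = -4 + b^(3/2) (u(b) = -4 + b*√b = -4 + b^(3/2))
(251779 + ((29283 + 14826) + (49661 - 21691))) + u(-135) = (251779 + ((29283 + 14826) + (49661 - 21691))) + (-4 + (-135)^(3/2)) = (251779 + (44109 + 27970)) + (-4 - 405*I*√15) = (251779 + 72079) + (-4 - 405*I*√15) = 323858 + (-4 - 405*I*√15) = 323854 - 405*I*√15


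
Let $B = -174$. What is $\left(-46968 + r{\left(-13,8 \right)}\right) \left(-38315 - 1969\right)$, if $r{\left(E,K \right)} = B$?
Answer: $1899068328$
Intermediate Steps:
$r{\left(E,K \right)} = -174$
$\left(-46968 + r{\left(-13,8 \right)}\right) \left(-38315 - 1969\right) = \left(-46968 - 174\right) \left(-38315 - 1969\right) = \left(-47142\right) \left(-40284\right) = 1899068328$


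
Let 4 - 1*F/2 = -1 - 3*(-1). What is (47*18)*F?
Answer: 3384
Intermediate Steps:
F = 4 (F = 8 - 2*(-1 - 3*(-1)) = 8 - 2*(-1 + 3) = 8 - 2*2 = 8 - 4 = 4)
(47*18)*F = (47*18)*4 = 846*4 = 3384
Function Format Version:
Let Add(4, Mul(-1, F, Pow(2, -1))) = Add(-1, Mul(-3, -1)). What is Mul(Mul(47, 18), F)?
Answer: 3384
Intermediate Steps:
F = 4 (F = Add(8, Mul(-2, Add(-1, Mul(-3, -1)))) = Add(8, Mul(-2, Add(-1, 3))) = Add(8, Mul(-2, 2)) = Add(8, -4) = 4)
Mul(Mul(47, 18), F) = Mul(Mul(47, 18), 4) = Mul(846, 4) = 3384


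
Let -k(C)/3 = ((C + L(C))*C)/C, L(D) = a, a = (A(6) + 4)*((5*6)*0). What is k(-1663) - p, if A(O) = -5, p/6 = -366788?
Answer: 2205717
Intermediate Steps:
p = -2200728 (p = 6*(-366788) = -2200728)
a = 0 (a = (-5 + 4)*((5*6)*0) = -30*0 = -1*0 = 0)
L(D) = 0
k(C) = -3*C (k(C) = -3*(C + 0)*C/C = -3*C*C/C = -3*C**2/C = -3*C)
k(-1663) - p = -3*(-1663) - 1*(-2200728) = 4989 + 2200728 = 2205717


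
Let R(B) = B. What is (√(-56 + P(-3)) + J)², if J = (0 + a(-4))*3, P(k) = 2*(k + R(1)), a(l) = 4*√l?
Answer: -636 - 96*√15 ≈ -1007.8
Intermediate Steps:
P(k) = 2 + 2*k (P(k) = 2*(k + 1) = 2*(1 + k) = 2 + 2*k)
J = 24*I (J = (0 + 4*√(-4))*3 = (0 + 4*(2*I))*3 = (0 + 8*I)*3 = (8*I)*3 = 24*I ≈ 24.0*I)
(√(-56 + P(-3)) + J)² = (√(-56 + (2 + 2*(-3))) + 24*I)² = (√(-56 + (2 - 6)) + 24*I)² = (√(-56 - 4) + 24*I)² = (√(-60) + 24*I)² = (2*I*√15 + 24*I)² = (24*I + 2*I*√15)²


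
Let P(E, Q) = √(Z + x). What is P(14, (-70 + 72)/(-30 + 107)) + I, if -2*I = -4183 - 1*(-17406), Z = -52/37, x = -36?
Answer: -13223/2 + 2*I*√12802/37 ≈ -6611.5 + 6.116*I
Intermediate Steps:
Z = -52/37 (Z = -52*1/37 = -52/37 ≈ -1.4054)
P(E, Q) = 2*I*√12802/37 (P(E, Q) = √(-52/37 - 36) = √(-1384/37) = 2*I*√12802/37)
I = -13223/2 (I = -(-4183 - 1*(-17406))/2 = -(-4183 + 17406)/2 = -½*13223 = -13223/2 ≈ -6611.5)
P(14, (-70 + 72)/(-30 + 107)) + I = 2*I*√12802/37 - 13223/2 = -13223/2 + 2*I*√12802/37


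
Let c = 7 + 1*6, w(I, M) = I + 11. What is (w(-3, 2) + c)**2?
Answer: 441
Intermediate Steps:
w(I, M) = 11 + I
c = 13 (c = 7 + 6 = 13)
(w(-3, 2) + c)**2 = ((11 - 3) + 13)**2 = (8 + 13)**2 = 21**2 = 441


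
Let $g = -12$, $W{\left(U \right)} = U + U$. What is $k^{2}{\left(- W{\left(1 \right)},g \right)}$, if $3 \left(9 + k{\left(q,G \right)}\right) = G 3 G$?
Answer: $18225$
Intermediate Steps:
$W{\left(U \right)} = 2 U$
$k{\left(q,G \right)} = -9 + G^{2}$ ($k{\left(q,G \right)} = -9 + \frac{G 3 G}{3} = -9 + \frac{3 G^{2}}{3} = -9 + G^{2}$)
$k^{2}{\left(- W{\left(1 \right)},g \right)} = \left(-9 + \left(-12\right)^{2}\right)^{2} = \left(-9 + 144\right)^{2} = 135^{2} = 18225$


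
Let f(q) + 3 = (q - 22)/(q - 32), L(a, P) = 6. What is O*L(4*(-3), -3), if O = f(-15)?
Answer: -624/47 ≈ -13.277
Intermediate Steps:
f(q) = -3 + (-22 + q)/(-32 + q) (f(q) = -3 + (q - 22)/(q - 32) = -3 + (-22 + q)/(-32 + q))
O = -104/47 (O = 2*(37 - 1*(-15))/(-32 - 15) = 2*(37 + 15)/(-47) = 2*(-1/47)*52 = -104/47 ≈ -2.2128)
O*L(4*(-3), -3) = -104/47*6 = -624/47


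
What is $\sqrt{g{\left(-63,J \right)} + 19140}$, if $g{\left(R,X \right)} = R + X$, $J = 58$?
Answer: $\sqrt{19135} \approx 138.33$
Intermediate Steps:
$\sqrt{g{\left(-63,J \right)} + 19140} = \sqrt{\left(-63 + 58\right) + 19140} = \sqrt{-5 + 19140} = \sqrt{19135}$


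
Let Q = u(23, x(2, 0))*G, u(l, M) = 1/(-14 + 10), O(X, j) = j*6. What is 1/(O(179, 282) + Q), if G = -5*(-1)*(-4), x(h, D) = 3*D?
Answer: 1/1697 ≈ 0.00058927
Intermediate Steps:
O(X, j) = 6*j
u(l, M) = -¼ (u(l, M) = 1/(-4) = -¼)
G = -20 (G = 5*(-4) = -20)
Q = 5 (Q = -¼*(-20) = 5)
1/(O(179, 282) + Q) = 1/(6*282 + 5) = 1/(1692 + 5) = 1/1697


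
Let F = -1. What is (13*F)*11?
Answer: -143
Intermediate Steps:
(13*F)*11 = (13*(-1))*11 = -13*11 = -143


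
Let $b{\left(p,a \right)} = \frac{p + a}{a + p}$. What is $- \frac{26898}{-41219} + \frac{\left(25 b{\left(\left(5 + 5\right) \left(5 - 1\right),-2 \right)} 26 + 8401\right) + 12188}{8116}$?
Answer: $\frac{1093754509}{334533404} \approx 3.2695$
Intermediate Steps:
$b{\left(p,a \right)} = 1$ ($b{\left(p,a \right)} = \frac{a + p}{a + p} = 1$)
$- \frac{26898}{-41219} + \frac{\left(25 b{\left(\left(5 + 5\right) \left(5 - 1\right),-2 \right)} 26 + 8401\right) + 12188}{8116} = - \frac{26898}{-41219} + \frac{\left(25 \cdot 1 \cdot 26 + 8401\right) + 12188}{8116} = \left(-26898\right) \left(- \frac{1}{41219}\right) + \left(\left(25 \cdot 26 + 8401\right) + 12188\right) \frac{1}{8116} = \frac{26898}{41219} + \left(\left(650 + 8401\right) + 12188\right) \frac{1}{8116} = \frac{26898}{41219} + \left(9051 + 12188\right) \frac{1}{8116} = \frac{26898}{41219} + 21239 \cdot \frac{1}{8116} = \frac{26898}{41219} + \frac{21239}{8116} = \frac{1093754509}{334533404}$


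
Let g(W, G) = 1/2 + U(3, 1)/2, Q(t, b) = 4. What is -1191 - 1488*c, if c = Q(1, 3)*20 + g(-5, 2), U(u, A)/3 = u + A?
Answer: -129903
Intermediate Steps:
U(u, A) = 3*A + 3*u (U(u, A) = 3*(u + A) = 3*(A + u) = 3*A + 3*u)
g(W, G) = 13/2 (g(W, G) = 1/2 + (3*1 + 3*3)/2 = 1*(½) + (3 + 9)*(½) = ½ + 12*(½) = ½ + 6 = 13/2)
c = 173/2 (c = 4*20 + 13/2 = 80 + 13/2 = 173/2 ≈ 86.500)
-1191 - 1488*c = -1191 - 1488*173/2 = -1191 - 128712 = -129903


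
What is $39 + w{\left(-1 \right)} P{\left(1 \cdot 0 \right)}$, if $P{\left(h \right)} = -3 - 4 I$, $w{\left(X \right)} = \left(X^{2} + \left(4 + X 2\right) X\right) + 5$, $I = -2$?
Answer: $59$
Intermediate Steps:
$w{\left(X \right)} = 5 + X^{2} + X \left(4 + 2 X\right)$ ($w{\left(X \right)} = \left(X^{2} + \left(4 + 2 X\right) X\right) + 5 = \left(X^{2} + X \left(4 + 2 X\right)\right) + 5 = 5 + X^{2} + X \left(4 + 2 X\right)$)
$P{\left(h \right)} = 5$ ($P{\left(h \right)} = -3 - -8 = -3 + 8 = 5$)
$39 + w{\left(-1 \right)} P{\left(1 \cdot 0 \right)} = 39 + \left(5 + 3 \left(-1\right)^{2} + 4 \left(-1\right)\right) 5 = 39 + \left(5 + 3 \cdot 1 - 4\right) 5 = 39 + \left(5 + 3 - 4\right) 5 = 39 + 4 \cdot 5 = 39 + 20 = 59$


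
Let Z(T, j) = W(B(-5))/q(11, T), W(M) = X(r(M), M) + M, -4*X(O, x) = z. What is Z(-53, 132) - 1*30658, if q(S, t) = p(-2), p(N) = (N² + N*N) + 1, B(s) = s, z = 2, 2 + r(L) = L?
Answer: -551855/18 ≈ -30659.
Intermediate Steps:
r(L) = -2 + L
X(O, x) = -½ (X(O, x) = -¼*2 = -½)
p(N) = 1 + 2*N² (p(N) = (N² + N²) + 1 = 2*N² + 1 = 1 + 2*N²)
q(S, t) = 9 (q(S, t) = 1 + 2*(-2)² = 1 + 2*4 = 1 + 8 = 9)
W(M) = -½ + M
Z(T, j) = -11/18 (Z(T, j) = (-½ - 5)/9 = -11/2*⅑ = -11/18)
Z(-53, 132) - 1*30658 = -11/18 - 1*30658 = -11/18 - 30658 = -551855/18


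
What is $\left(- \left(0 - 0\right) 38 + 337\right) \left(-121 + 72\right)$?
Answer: $-16513$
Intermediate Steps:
$\left(- \left(0 - 0\right) 38 + 337\right) \left(-121 + 72\right) = \left(- \left(0 + 0\right) 38 + 337\right) \left(-49\right) = \left(- 0 \cdot 38 + 337\right) \left(-49\right) = \left(\left(-1\right) 0 + 337\right) \left(-49\right) = \left(0 + 337\right) \left(-49\right) = 337 \left(-49\right) = -16513$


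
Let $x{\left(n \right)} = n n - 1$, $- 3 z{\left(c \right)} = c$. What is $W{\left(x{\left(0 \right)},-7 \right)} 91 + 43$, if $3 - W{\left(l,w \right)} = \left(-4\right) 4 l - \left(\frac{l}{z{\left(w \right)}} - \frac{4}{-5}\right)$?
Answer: $- \frac{5531}{5} \approx -1106.2$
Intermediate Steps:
$z{\left(c \right)} = - \frac{c}{3}$
$x{\left(n \right)} = -1 + n^{2}$ ($x{\left(n \right)} = n^{2} - 1 = -1 + n^{2}$)
$W{\left(l,w \right)} = \frac{19}{5} + 16 l - \frac{3 l}{w}$ ($W{\left(l,w \right)} = 3 - \left(\left(-4\right) 4 l - \left(\frac{l}{\left(- \frac{1}{3}\right) w} - \frac{4}{-5}\right)\right) = 3 - \left(- 16 l - \left(l \left(- \frac{3}{w}\right) - - \frac{4}{5}\right)\right) = 3 - \left(- 16 l - \left(- \frac{3 l}{w} + \frac{4}{5}\right)\right) = 3 - \left(- 16 l - \left(\frac{4}{5} - \frac{3 l}{w}\right)\right) = 3 - \left(- 16 l + \left(- \frac{4}{5} + \frac{3 l}{w}\right)\right) = 3 - \left(- \frac{4}{5} - 16 l + \frac{3 l}{w}\right) = 3 + \left(\frac{4}{5} + 16 l - \frac{3 l}{w}\right) = \frac{19}{5} + 16 l - \frac{3 l}{w}$)
$W{\left(x{\left(0 \right)},-7 \right)} 91 + 43 = \left(\frac{19}{5} + 16 \left(-1 + 0^{2}\right) - \frac{3 \left(-1 + 0^{2}\right)}{-7}\right) 91 + 43 = \left(\frac{19}{5} + 16 \left(-1 + 0\right) - 3 \left(-1 + 0\right) \left(- \frac{1}{7}\right)\right) 91 + 43 = \left(\frac{19}{5} + 16 \left(-1\right) - \left(-3\right) \left(- \frac{1}{7}\right)\right) 91 + 43 = \left(\frac{19}{5} - 16 - \frac{3}{7}\right) 91 + 43 = \left(- \frac{442}{35}\right) 91 + 43 = - \frac{5746}{5} + 43 = - \frac{5531}{5}$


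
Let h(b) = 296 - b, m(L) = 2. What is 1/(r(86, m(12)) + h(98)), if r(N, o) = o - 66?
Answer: 1/134 ≈ 0.0074627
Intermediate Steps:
r(N, o) = -66 + o
1/(r(86, m(12)) + h(98)) = 1/((-66 + 2) + (296 - 1*98)) = 1/(-64 + (296 - 98)) = 1/(-64 + 198) = 1/134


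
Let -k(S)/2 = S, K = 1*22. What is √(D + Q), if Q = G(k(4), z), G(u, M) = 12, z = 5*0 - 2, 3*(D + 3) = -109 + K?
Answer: 2*I*√5 ≈ 4.4721*I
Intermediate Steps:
K = 22
k(S) = -2*S
D = -32 (D = -3 + (-109 + 22)/3 = -3 + (⅓)*(-87) = -3 - 29 = -32)
z = -2 (z = 0 - 2 = -2)
Q = 12
√(D + Q) = √(-32 + 12) = √(-20) = 2*I*√5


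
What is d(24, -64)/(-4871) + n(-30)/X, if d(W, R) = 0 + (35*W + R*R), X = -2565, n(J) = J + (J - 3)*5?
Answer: -780733/832941 ≈ -0.93732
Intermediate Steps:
n(J) = -15 + 6*J (n(J) = J + (-3 + J)*5 = J + (-15 + 5*J) = -15 + 6*J)
d(W, R) = R**2 + 35*W (d(W, R) = 0 + (35*W + R**2) = 0 + (R**2 + 35*W) = R**2 + 35*W)
d(24, -64)/(-4871) + n(-30)/X = ((-64)**2 + 35*24)/(-4871) + (-15 + 6*(-30))/(-2565) = (4096 + 840)*(-1/4871) + (-15 - 180)*(-1/2565) = 4936*(-1/4871) - 195*(-1/2565) = -4936/4871 + 13/171 = -780733/832941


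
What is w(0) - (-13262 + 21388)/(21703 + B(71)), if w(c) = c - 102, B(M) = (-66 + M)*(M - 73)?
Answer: -2220812/21693 ≈ -102.37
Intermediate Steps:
B(M) = (-73 + M)*(-66 + M) (B(M) = (-66 + M)*(-73 + M) = (-73 + M)*(-66 + M))
w(c) = -102 + c
w(0) - (-13262 + 21388)/(21703 + B(71)) = (-102 + 0) - (-13262 + 21388)/(21703 + (4818 + 71² - 139*71)) = -102 - 8126/(21703 + (4818 + 5041 - 9869)) = -102 - 8126/(21703 - 10) = -102 - 8126/21693 = -2220812/21693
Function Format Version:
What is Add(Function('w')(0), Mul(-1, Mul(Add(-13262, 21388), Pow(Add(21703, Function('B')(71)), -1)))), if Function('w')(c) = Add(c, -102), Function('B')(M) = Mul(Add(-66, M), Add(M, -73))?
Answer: Rational(-2220812, 21693) ≈ -102.37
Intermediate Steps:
Function('B')(M) = Mul(Add(-73, M), Add(-66, M)) (Function('B')(M) = Mul(Add(-66, M), Add(-73, M)) = Mul(Add(-73, M), Add(-66, M)))
Function('w')(c) = Add(-102, c)
Add(Function('w')(0), Mul(-1, Mul(Add(-13262, 21388), Pow(Add(21703, Function('B')(71)), -1)))) = Add(Add(-102, 0), Mul(-1, Mul(Add(-13262, 21388), Pow(Add(21703, Add(4818, Pow(71, 2), Mul(-139, 71))), -1)))) = Add(-102, Mul(-1, Mul(8126, Pow(Add(21703, Add(4818, 5041, -9869)), -1)))) = Add(-102, Mul(-1, Mul(8126, Pow(Add(21703, -10), -1)))) = Add(-102, Mul(-1, Mul(8126, Pow(21693, -1)))) = Add(-102, Mul(-1, Mul(8126, Rational(1, 21693)))) = Add(-102, Mul(-1, Rational(8126, 21693))) = Add(-102, Rational(-8126, 21693)) = Rational(-2220812, 21693)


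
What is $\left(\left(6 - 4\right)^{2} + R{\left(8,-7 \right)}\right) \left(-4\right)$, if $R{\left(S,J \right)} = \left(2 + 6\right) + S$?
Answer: $-80$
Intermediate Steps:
$R{\left(S,J \right)} = 8 + S$
$\left(\left(6 - 4\right)^{2} + R{\left(8,-7 \right)}\right) \left(-4\right) = \left(\left(6 - 4\right)^{2} + \left(8 + 8\right)\right) \left(-4\right) = \left(2^{2} + 16\right) \left(-4\right) = \left(4 + 16\right) \left(-4\right) = 20 \left(-4\right) = -80$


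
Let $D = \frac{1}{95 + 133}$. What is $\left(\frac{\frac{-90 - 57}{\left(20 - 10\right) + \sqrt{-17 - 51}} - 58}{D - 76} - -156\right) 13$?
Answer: $\frac{35337003}{17327} - \frac{5187 i \sqrt{17}}{17327} \approx 2039.4 - 1.2343 i$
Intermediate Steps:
$D = \frac{1}{228} \approx 0.004386$
$\left(\frac{\frac{-90 - 57}{\left(20 - 10\right) + \sqrt{-17 - 51}} - 58}{D - 76} - -156\right) 13 = \left(\frac{\frac{-90 - 57}{\left(20 - 10\right) + \sqrt{-17 - 51}} - 58}{\frac{1}{228} - 76} - -156\right) 13 = \left(\frac{- \frac{147}{10 + \sqrt{-68}} - 58}{- \frac{17327}{228}} + 156\right) 13 = \left(\left(- \frac{147}{10 + 2 i \sqrt{17}} - 58\right) \left(- \frac{228}{17327}\right) + 156\right) 13 = \left(\left(-58 - \frac{147}{10 + 2 i \sqrt{17}}\right) \left(- \frac{228}{17327}\right) + 156\right) 13 = \left(\left(\frac{13224}{17327} + \frac{33516}{17327 \left(10 + 2 i \sqrt{17}\right)}\right) + 156\right) 13 = \left(\frac{2716236}{17327} + \frac{33516}{17327 \left(10 + 2 i \sqrt{17}\right)}\right) 13 = \frac{35311068}{17327} + \frac{435708}{17327 \left(10 + 2 i \sqrt{17}\right)}$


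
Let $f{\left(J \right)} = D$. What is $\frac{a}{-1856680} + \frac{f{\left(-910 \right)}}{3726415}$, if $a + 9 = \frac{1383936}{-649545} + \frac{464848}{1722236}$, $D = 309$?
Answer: $\frac{96228420940965461}{1084006718682770482600} \approx 8.8771 \cdot 10^{-5}$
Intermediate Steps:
$a = - \frac{59556631129}{5483675405}$ ($a = -9 + \left(\frac{1383936}{-649545} + \frac{464848}{1722236}\right) = -9 + \left(1383936 \left(- \frac{1}{649545}\right) + 464848 \cdot \frac{1}{1722236}\right) = -9 + \left(- \frac{461312}{216515} + \frac{6836}{25327}\right) = -9 - \frac{10203552484}{5483675405} = - \frac{59556631129}{5483675405} \approx -10.861$)
$f{\left(J \right)} = 309$
$\frac{a}{-1856680} + \frac{f{\left(-910 \right)}}{3726415} = - \frac{59556631129}{5483675405 \left(-1856680\right)} + \frac{309}{3726415} = \left(- \frac{59556631129}{5483675405}\right) \left(- \frac{1}{1856680}\right) + 309 \cdot \frac{1}{3726415} = \frac{59556631129}{10181430450955400} + \frac{309}{3726415} = \frac{96228420940965461}{1084006718682770482600}$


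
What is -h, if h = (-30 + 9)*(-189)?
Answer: -3969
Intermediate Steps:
h = 3969 (h = -21*(-189) = 3969)
-h = -1*3969 = -3969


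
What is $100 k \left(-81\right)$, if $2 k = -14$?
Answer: $56700$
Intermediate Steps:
$k = -7$ ($k = \frac{1}{2} \left(-14\right) = -7$)
$100 k \left(-81\right) = 100 \left(-7\right) \left(-81\right) = \left(-700\right) \left(-81\right) = 56700$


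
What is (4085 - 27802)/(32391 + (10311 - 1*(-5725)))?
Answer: -23717/48427 ≈ -0.48975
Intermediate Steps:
(4085 - 27802)/(32391 + (10311 - 1*(-5725))) = -23717/(32391 + (10311 + 5725)) = -23717/(32391 + 16036) = -23717/48427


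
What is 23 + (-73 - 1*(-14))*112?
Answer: -6585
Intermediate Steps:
23 + (-73 - 1*(-14))*112 = 23 + (-73 + 14)*112 = 23 - 59*112 = 23 - 6608 = -6585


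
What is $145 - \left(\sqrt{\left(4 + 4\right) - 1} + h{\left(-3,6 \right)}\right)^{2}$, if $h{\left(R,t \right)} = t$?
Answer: $102 - 12 \sqrt{7} \approx 70.251$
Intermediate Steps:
$145 - \left(\sqrt{\left(4 + 4\right) - 1} + h{\left(-3,6 \right)}\right)^{2} = 145 - \left(\sqrt{\left(4 + 4\right) - 1} + 6\right)^{2} = 145 - \left(\sqrt{8 - 1} + 6\right)^{2} = 145 - \left(\sqrt{7} + 6\right)^{2} = 145 - \left(6 + \sqrt{7}\right)^{2}$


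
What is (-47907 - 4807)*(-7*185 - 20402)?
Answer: 1143735658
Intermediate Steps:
(-47907 - 4807)*(-7*185 - 20402) = -52714*(-1295 - 20402) = -52714*(-21697) = 1143735658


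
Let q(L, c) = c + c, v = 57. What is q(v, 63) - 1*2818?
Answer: -2692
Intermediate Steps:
q(L, c) = 2*c
q(v, 63) - 1*2818 = 2*63 - 1*2818 = 126 - 2818 = -2692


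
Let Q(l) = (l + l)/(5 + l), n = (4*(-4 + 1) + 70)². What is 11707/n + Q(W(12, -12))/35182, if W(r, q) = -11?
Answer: 617832013/177528372 ≈ 3.4802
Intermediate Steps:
n = 3364 (n = (4*(-3) + 70)² = (-12 + 70)² = 58² = 3364)
Q(l) = 2*l/(5 + l) (Q(l) = (2*l)/(5 + l) = 2*l/(5 + l))
11707/n + Q(W(12, -12))/35182 = 11707/3364 + (2*(-11)/(5 - 11))/35182 = 11707*(1/3364) + (2*(-11)/(-6))*(1/35182) = 11707/3364 + (2*(-11)*(-⅙))*(1/35182) = 11707/3364 + (11/3)*(1/35182) = 11707/3364 + 11/105546 = 617832013/177528372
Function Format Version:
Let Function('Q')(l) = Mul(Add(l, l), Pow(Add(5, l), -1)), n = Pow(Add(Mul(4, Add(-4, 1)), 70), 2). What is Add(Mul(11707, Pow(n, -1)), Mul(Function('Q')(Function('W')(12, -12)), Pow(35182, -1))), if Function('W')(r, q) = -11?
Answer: Rational(617832013, 177528372) ≈ 3.4802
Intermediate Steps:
n = 3364 (n = Pow(Add(Mul(4, -3), 70), 2) = Pow(Add(-12, 70), 2) = Pow(58, 2) = 3364)
Function('Q')(l) = Mul(2, l, Pow(Add(5, l), -1)) (Function('Q')(l) = Mul(Mul(2, l), Pow(Add(5, l), -1)) = Mul(2, l, Pow(Add(5, l), -1)))
Add(Mul(11707, Pow(n, -1)), Mul(Function('Q')(Function('W')(12, -12)), Pow(35182, -1))) = Add(Mul(11707, Pow(3364, -1)), Mul(Mul(2, -11, Pow(Add(5, -11), -1)), Pow(35182, -1))) = Add(Mul(11707, Rational(1, 3364)), Mul(Mul(2, -11, Pow(-6, -1)), Rational(1, 35182))) = Add(Rational(11707, 3364), Mul(Mul(2, -11, Rational(-1, 6)), Rational(1, 35182))) = Add(Rational(11707, 3364), Mul(Rational(11, 3), Rational(1, 35182))) = Add(Rational(11707, 3364), Rational(11, 105546)) = Rational(617832013, 177528372)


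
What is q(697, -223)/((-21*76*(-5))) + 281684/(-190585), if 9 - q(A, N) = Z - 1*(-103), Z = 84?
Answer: -45635249/30417366 ≈ -1.5003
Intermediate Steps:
q(A, N) = -178 (q(A, N) = 9 - (84 - 1*(-103)) = 9 - (84 + 103) = 9 - 1*187 = 9 - 187 = -178)
q(697, -223)/((-21*76*(-5))) + 281684/(-190585) = -178/(-21*76*(-5)) + 281684/(-190585) = -178/((-1596*(-5))) + 281684*(-1/190585) = -178/7980 - 281684/190585 = -178*1/7980 - 281684/190585 = -89/3990 - 281684/190585 = -45635249/30417366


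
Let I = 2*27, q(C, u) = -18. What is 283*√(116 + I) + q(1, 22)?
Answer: -18 + 283*√170 ≈ 3671.9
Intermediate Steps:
I = 54
283*√(116 + I) + q(1, 22) = 283*√(116 + 54) - 18 = 283*√170 - 18 = -18 + 283*√170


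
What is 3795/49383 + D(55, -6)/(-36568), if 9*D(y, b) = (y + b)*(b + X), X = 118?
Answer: 71867/1194337 ≈ 0.060173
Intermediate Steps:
D(y, b) = (118 + b)*(b + y)/9 (D(y, b) = ((y + b)*(b + 118))/9 = ((b + y)*(118 + b))/9 = ((118 + b)*(b + y))/9 = (118 + b)*(b + y)/9)
3795/49383 + D(55, -6)/(-36568) = 3795/49383 + ((⅑)*(-6)² + (118/9)*(-6) + (118/9)*55 + (⅑)*(-6)*55)/(-36568) = 3795*(1/49383) + ((⅑)*36 - 236/3 + 6490/9 - 110/3)*(-1/36568) = 1265/16461 + (4 - 236/3 + 6490/9 - 110/3)*(-1/36568) = 1265/16461 + (5488/9)*(-1/36568) = 1265/16461 - 98/5877 = 71867/1194337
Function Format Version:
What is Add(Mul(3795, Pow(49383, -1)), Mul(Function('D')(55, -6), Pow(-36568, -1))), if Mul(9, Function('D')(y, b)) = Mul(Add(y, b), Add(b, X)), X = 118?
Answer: Rational(71867, 1194337) ≈ 0.060173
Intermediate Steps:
Function('D')(y, b) = Mul(Rational(1, 9), Add(118, b), Add(b, y)) (Function('D')(y, b) = Mul(Rational(1, 9), Mul(Add(y, b), Add(b, 118))) = Mul(Rational(1, 9), Mul(Add(b, y), Add(118, b))) = Mul(Rational(1, 9), Mul(Add(118, b), Add(b, y))) = Mul(Rational(1, 9), Add(118, b), Add(b, y)))
Add(Mul(3795, Pow(49383, -1)), Mul(Function('D')(55, -6), Pow(-36568, -1))) = Add(Mul(3795, Pow(49383, -1)), Mul(Add(Mul(Rational(1, 9), Pow(-6, 2)), Mul(Rational(118, 9), -6), Mul(Rational(118, 9), 55), Mul(Rational(1, 9), -6, 55)), Pow(-36568, -1))) = Add(Mul(3795, Rational(1, 49383)), Mul(Add(Mul(Rational(1, 9), 36), Rational(-236, 3), Rational(6490, 9), Rational(-110, 3)), Rational(-1, 36568))) = Add(Rational(1265, 16461), Mul(Add(4, Rational(-236, 3), Rational(6490, 9), Rational(-110, 3)), Rational(-1, 36568))) = Add(Rational(1265, 16461), Mul(Rational(5488, 9), Rational(-1, 36568))) = Add(Rational(1265, 16461), Rational(-98, 5877)) = Rational(71867, 1194337)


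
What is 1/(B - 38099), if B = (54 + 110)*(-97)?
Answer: -1/54007 ≈ -1.8516e-5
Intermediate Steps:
B = -15908 (B = 164*(-97) = -15908)
1/(B - 38099) = 1/(-15908 - 38099) = 1/(-54007) = -1/54007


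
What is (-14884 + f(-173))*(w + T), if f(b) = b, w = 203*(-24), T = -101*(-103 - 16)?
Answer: -107612379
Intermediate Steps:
T = 12019 (T = -101*(-119) = 12019)
w = -4872
(-14884 + f(-173))*(w + T) = (-14884 - 173)*(-4872 + 12019) = -15057*7147 = -107612379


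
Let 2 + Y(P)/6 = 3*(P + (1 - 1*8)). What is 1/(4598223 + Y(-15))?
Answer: 1/4597815 ≈ 2.1749e-7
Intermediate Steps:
Y(P) = -138 + 18*P (Y(P) = -12 + 6*(3*(P + (1 - 1*8))) = -12 + 6*(3*(P + (1 - 8))) = -12 + 6*(3*(P - 7)) = -12 + 6*(3*(-7 + P)) = -12 + 6*(-21 + 3*P) = -12 + (-126 + 18*P) = -138 + 18*P)
1/(4598223 + Y(-15)) = 1/(4598223 + (-138 + 18*(-15))) = 1/(4598223 + (-138 - 270)) = 1/(4598223 - 408) = 1/4597815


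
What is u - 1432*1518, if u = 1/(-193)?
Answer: -419538769/193 ≈ -2.1738e+6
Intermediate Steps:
u = -1/193 ≈ -0.0051813
u - 1432*1518 = -1/193 - 1432*1518 = -1/193 - 2173776 = -419538769/193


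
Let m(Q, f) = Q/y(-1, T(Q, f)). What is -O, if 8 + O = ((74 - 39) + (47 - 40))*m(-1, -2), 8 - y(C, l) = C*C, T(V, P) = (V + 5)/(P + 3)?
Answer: 14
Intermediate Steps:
T(V, P) = (5 + V)/(3 + P)
y(C, l) = 8 - C**2 (y(C, l) = 8 - C*C = 8 - C**2)
m(Q, f) = Q/7 (m(Q, f) = Q/(8 - 1*(-1)**2) = Q/(8 - 1*1) = Q/(8 - 1) = Q/7)
O = -14 (O = -8 + ((74 - 39) + (47 - 40))*((1/7)*(-1)) = -8 + (35 + 7)*(-1/7) = -8 + 42*(-1/7) = -8 - 6 = -14)
-O = -1*(-14) = 14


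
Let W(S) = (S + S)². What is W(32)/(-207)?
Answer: -4096/207 ≈ -19.787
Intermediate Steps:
W(S) = 4*S² (W(S) = (2*S)² = 4*S²)
W(32)/(-207) = (4*32²)/(-207) = (4*1024)*(-1/207) = 4096*(-1/207) = -4096/207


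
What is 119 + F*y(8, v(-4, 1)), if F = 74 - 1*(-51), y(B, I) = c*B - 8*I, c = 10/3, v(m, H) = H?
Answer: 7357/3 ≈ 2452.3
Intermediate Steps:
c = 10/3 (c = 10*(⅓) = 10/3 ≈ 3.3333)
y(B, I) = -8*I + 10*B/3 (y(B, I) = 10*B/3 - 8*I = -8*I + 10*B/3)
F = 125 (F = 74 + 51 = 125)
119 + F*y(8, v(-4, 1)) = 119 + 125*(-8*1 + (10/3)*8) = 119 + 125*(-8 + 80/3) = 119 + 125*(56/3) = 119 + 7000/3 = 7357/3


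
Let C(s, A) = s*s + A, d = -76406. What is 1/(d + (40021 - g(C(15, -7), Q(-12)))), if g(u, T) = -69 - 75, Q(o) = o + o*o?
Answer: -1/36241 ≈ -2.7593e-5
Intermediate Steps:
Q(o) = o + o²
C(s, A) = A + s² (C(s, A) = s² + A = A + s²)
g(u, T) = -144
1/(d + (40021 - g(C(15, -7), Q(-12)))) = 1/(-76406 + (40021 - 1*(-144))) = 1/(-76406 + (40021 + 144)) = 1/(-76406 + 40165) = 1/(-36241) = -1/36241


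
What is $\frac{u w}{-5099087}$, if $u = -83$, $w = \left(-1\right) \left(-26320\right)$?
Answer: $\frac{312080}{728441} \approx 0.42842$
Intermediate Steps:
$w = 26320$
$\frac{u w}{-5099087} = \frac{\left(-83\right) 26320}{-5099087} = \left(-2184560\right) \left(- \frac{1}{5099087}\right) = \frac{312080}{728441}$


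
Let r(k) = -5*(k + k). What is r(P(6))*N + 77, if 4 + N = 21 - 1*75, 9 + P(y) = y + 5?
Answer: 1237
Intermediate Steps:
P(y) = -4 + y (P(y) = -9 + (y + 5) = -9 + (5 + y) = -4 + y)
r(k) = -10*k
N = -58 (N = -4 + (21 - 1*75) = -4 + (21 - 75) = -4 - 54 = -58)
r(P(6))*N + 77 = -10*(-4 + 6)*(-58) + 77 = -10*2*(-58) + 77 = -20*(-58) + 77 = 1160 + 77 = 1237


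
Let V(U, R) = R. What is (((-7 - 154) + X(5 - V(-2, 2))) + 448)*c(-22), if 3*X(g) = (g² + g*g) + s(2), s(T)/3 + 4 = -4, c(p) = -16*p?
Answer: 100320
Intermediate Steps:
s(T) = -24 (s(T) = -12 + 3*(-4) = -12 - 12 = -24)
X(g) = -8 + 2*g²/3 (X(g) = ((g² + g*g) - 24)/3 = ((g² + g²) - 24)/3 = (2*g² - 24)/3 = (-24 + 2*g²)/3 = -8 + 2*g²/3)
(((-7 - 154) + X(5 - V(-2, 2))) + 448)*c(-22) = (((-7 - 154) + (-8 + 2*(5 - 1*2)²/3)) + 448)*(-16*(-22)) = ((-161 + (-8 + 2*(5 - 2)²/3)) + 448)*352 = ((-161 + (-8 + (⅔)*3²)) + 448)*352 = ((-161 + (-8 + (⅔)*9)) + 448)*352 = ((-161 + (-8 + 6)) + 448)*352 = ((-161 - 2) + 448)*352 = (-163 + 448)*352 = 285*352 = 100320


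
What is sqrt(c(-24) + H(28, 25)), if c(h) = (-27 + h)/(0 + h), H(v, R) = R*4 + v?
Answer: sqrt(2082)/4 ≈ 11.407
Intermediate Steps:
H(v, R) = v + 4*R (H(v, R) = 4*R + v = v + 4*R)
c(h) = (-27 + h)/h
sqrt(c(-24) + H(28, 25)) = sqrt((-27 - 24)/(-24) + (28 + 4*25)) = sqrt(-1/24*(-51) + (28 + 100)) = sqrt(17/8 + 128) = sqrt(1041/8) = sqrt(2082)/4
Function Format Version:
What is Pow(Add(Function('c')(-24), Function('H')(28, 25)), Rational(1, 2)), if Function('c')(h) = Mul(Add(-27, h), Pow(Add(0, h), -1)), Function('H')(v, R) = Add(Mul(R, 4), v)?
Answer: Mul(Rational(1, 4), Pow(2082, Rational(1, 2))) ≈ 11.407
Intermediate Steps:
Function('H')(v, R) = Add(v, Mul(4, R)) (Function('H')(v, R) = Add(Mul(4, R), v) = Add(v, Mul(4, R)))
Function('c')(h) = Mul(Pow(h, -1), Add(-27, h)) (Function('c')(h) = Mul(Add(-27, h), Pow(h, -1)) = Mul(Pow(h, -1), Add(-27, h)))
Pow(Add(Function('c')(-24), Function('H')(28, 25)), Rational(1, 2)) = Pow(Add(Mul(Pow(-24, -1), Add(-27, -24)), Add(28, Mul(4, 25))), Rational(1, 2)) = Pow(Add(Mul(Rational(-1, 24), -51), Add(28, 100)), Rational(1, 2)) = Pow(Add(Rational(17, 8), 128), Rational(1, 2)) = Pow(Rational(1041, 8), Rational(1, 2)) = Mul(Rational(1, 4), Pow(2082, Rational(1, 2)))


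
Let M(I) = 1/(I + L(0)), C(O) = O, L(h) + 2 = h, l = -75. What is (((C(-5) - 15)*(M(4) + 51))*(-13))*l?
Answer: -1004250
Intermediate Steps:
L(h) = -2 + h
M(I) = 1/(-2 + I) (M(I) = 1/(I + (-2 + 0)) = 1/(I - 2) = 1/(-2 + I))
(((C(-5) - 15)*(M(4) + 51))*(-13))*l = (((-5 - 15)*(1/(-2 + 4) + 51))*(-13))*(-75) = (-20*(1/2 + 51)*(-13))*(-75) = (-20*(½ + 51)*(-13))*(-75) = (-20*103/2*(-13))*(-75) = -1030*(-13)*(-75) = 13390*(-75) = -1004250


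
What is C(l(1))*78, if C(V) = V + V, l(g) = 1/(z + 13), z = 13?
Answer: 6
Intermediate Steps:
l(g) = 1/26 (l(g) = 1/(13 + 13) = 1/26)
C(V) = 2*V
C(l(1))*78 = (2*(1/26))*78 = (1/13)*78 = 6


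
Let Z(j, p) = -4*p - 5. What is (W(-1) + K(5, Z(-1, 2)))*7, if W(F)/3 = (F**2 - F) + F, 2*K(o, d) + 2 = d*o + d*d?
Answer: 378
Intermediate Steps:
Z(j, p) = -5 - 4*p
K(o, d) = -1 + d**2/2 + d*o/2 (K(o, d) = -1 + (d*o + d*d)/2 = -1 + (d*o + d**2)/2 = -1 + (d**2 + d*o)/2 = -1 + (d**2/2 + d*o/2) = -1 + d**2/2 + d*o/2)
W(F) = 3*F**2 (W(F) = 3*((F**2 - F) + F) = 3*F**2)
(W(-1) + K(5, Z(-1, 2)))*7 = (3*(-1)**2 + (-1 + (-5 - 4*2)**2/2 + (1/2)*(-5 - 4*2)*5))*7 = (3*1 + (-1 + (-5 - 8)**2/2 + (1/2)*(-5 - 8)*5))*7 = (3 + (-1 + (1/2)*(-13)**2 + (1/2)*(-13)*5))*7 = (3 + (-1 + (1/2)*169 - 65/2))*7 = (3 + (-1 + 169/2 - 65/2))*7 = (3 + 51)*7 = 54*7 = 378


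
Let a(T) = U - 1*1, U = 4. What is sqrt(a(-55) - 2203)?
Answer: 10*I*sqrt(22) ≈ 46.904*I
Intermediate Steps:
a(T) = 3 (a(T) = 4 - 1*1 = 4 - 1 = 3)
sqrt(a(-55) - 2203) = sqrt(3 - 2203) = sqrt(-2200) = 10*I*sqrt(22)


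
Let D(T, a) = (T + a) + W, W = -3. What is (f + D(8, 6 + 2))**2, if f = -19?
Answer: 36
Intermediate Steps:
D(T, a) = -3 + T + a (D(T, a) = (T + a) - 3 = -3 + T + a)
(f + D(8, 6 + 2))**2 = (-19 + (-3 + 8 + (6 + 2)))**2 = (-19 + (-3 + 8 + 8))**2 = (-19 + 13)**2 = (-6)**2 = 36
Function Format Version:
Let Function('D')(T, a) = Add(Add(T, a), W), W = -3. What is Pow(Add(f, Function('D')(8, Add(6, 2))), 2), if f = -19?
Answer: 36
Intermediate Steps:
Function('D')(T, a) = Add(-3, T, a) (Function('D')(T, a) = Add(Add(T, a), -3) = Add(-3, T, a))
Pow(Add(f, Function('D')(8, Add(6, 2))), 2) = Pow(Add(-19, Add(-3, 8, Add(6, 2))), 2) = Pow(Add(-19, Add(-3, 8, 8)), 2) = Pow(Add(-19, 13), 2) = Pow(-6, 2) = 36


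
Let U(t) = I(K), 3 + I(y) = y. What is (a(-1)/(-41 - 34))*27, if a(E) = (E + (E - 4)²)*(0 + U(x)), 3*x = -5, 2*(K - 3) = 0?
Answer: 0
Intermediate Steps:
K = 3 (K = 3 + (½)*0 = 3 + 0 = 3)
x = -5/3 (x = (⅓)*(-5) = -5/3 ≈ -1.6667)
I(y) = -3 + y
U(t) = 0 (U(t) = -3 + 3 = 0)
a(E) = 0 (a(E) = (E + (E - 4)²)*(0 + 0) = (E + (-4 + E)²)*0 = 0)
(a(-1)/(-41 - 34))*27 = (0/(-41 - 34))*27 = (0/(-75))*27 = -1/75*0*27 = 0*27 = 0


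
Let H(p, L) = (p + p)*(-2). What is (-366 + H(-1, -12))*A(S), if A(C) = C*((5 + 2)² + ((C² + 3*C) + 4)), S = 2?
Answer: -45612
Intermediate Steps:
H(p, L) = -4*p (H(p, L) = (2*p)*(-2) = -4*p)
A(C) = C*(53 + C² + 3*C) (A(C) = C*(7² + (4 + C² + 3*C)) = C*(49 + (4 + C² + 3*C)) = C*(53 + C² + 3*C))
(-366 + H(-1, -12))*A(S) = (-366 - 4*(-1))*(2*(53 + 2² + 3*2)) = (-366 + 4)*(2*(53 + 4 + 6)) = -724*63 = -362*126 = -45612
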